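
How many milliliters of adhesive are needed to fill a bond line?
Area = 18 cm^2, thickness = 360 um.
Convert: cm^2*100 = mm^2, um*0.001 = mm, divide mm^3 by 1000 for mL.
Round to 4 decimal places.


= (18 * 100) * (360 * 0.001) / 1000
= 0.6480 mL

0.6480


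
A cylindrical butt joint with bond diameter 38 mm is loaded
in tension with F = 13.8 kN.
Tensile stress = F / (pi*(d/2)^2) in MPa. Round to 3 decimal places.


Area = pi * (38/2)^2 = 1134.1149 mm^2
Stress = 13.8*1000 / 1134.1149
= 12.168 MPa

12.168


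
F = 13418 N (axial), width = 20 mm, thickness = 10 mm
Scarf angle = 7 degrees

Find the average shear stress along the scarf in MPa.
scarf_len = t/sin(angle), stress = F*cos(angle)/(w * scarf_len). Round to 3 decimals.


scarf_len = 10/sin(7 deg) = 82.0551
cos(7 deg) = 0.992546
stress = 13418*0.992546/(20*82.0551) = 8.115 MPa

8.115


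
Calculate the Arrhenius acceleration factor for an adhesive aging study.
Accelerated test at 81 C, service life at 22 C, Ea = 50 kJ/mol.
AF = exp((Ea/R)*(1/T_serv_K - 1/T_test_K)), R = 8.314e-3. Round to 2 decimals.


T_test = 354.15 K, T_serv = 295.15 K
Ea/R = 50 / 0.008314 = 6013.95
AF = exp(6013.95 * (1/295.15 - 1/354.15))
= 29.80

29.80


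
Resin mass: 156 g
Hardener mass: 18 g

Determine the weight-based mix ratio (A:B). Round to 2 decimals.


Ratio = 156 / 18 = 8.67

8.67


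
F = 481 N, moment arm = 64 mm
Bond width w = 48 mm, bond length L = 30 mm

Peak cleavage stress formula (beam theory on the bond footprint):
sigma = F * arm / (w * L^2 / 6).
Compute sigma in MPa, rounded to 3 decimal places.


sigma = (481 * 64) / (48 * 900 / 6)
= 30784 * 6 / 43200
= 184704 / 43200
= 4.276 MPa

4.276


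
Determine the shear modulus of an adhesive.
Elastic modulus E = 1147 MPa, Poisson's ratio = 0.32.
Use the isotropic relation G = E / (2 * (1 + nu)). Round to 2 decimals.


G = 1147 / (2*(1+0.32)) = 1147 / 2.64
= 434.47 MPa

434.47


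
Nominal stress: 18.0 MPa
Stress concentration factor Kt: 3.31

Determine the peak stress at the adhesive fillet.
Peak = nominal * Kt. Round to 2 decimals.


Peak stress = 18.0 * 3.31
= 59.58 MPa

59.58


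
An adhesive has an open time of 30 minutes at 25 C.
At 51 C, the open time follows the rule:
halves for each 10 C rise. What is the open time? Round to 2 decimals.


Factor = 2^((51-25)/10) = 6.0629
Open time = 30 / 6.0629 = 4.95 min

4.95


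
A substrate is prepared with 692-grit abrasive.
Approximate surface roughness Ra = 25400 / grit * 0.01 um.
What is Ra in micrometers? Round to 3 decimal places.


Ra = 25400 / 692 * 0.01 = 0.367 um

0.367


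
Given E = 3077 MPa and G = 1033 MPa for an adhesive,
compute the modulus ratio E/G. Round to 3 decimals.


E/G ratio = 3077 / 1033 = 2.979

2.979


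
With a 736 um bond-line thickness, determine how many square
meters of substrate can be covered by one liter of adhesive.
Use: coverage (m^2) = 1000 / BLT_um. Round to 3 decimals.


Coverage = 1000 / 736 = 1.359 m^2

1.359


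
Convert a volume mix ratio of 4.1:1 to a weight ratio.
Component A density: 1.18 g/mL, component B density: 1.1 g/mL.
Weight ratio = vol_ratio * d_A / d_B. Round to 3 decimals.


= 4.1 * 1.18 / 1.1 = 4.398

4.398


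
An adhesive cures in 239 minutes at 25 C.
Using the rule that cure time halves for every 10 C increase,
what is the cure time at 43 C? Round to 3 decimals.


Factor = 2^((43 - 25) / 10) = 3.4822
Cure time = 239 / 3.4822
= 68.635 minutes

68.635


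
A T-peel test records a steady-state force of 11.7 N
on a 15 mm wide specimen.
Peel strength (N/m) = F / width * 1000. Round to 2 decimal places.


Peel strength = 11.7 / 15 * 1000
= 780.00 N/m

780.00


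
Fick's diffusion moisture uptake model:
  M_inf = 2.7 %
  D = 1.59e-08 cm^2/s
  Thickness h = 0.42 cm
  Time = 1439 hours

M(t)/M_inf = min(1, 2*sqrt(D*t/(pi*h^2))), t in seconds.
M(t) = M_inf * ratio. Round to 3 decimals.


t_sec = 1439 * 3600 = 5180400
ratio = 2*sqrt(1.59e-08*5180400/(pi*0.42^2))
= min(1, 0.771056)
= 0.771056
M(t) = 2.7 * 0.771056 = 2.082 %

2.082


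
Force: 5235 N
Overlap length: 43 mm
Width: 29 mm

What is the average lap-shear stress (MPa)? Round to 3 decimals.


Average shear stress = F / (overlap * width)
= 5235 / (43 * 29)
= 4.198 MPa

4.198


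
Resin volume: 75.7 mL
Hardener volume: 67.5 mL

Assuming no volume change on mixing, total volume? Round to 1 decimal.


V_total = 75.7 + 67.5 = 143.2 mL

143.2


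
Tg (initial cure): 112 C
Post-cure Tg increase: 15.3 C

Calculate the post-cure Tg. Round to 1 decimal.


Post-cure Tg = 112 + 15.3 = 127.3 C

127.3


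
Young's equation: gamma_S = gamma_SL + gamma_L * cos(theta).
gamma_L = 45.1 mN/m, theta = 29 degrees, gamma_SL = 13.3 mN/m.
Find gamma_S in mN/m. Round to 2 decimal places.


cos(29 deg) = 0.874620
gamma_S = 13.3 + 45.1 * 0.874620
= 52.75 mN/m

52.75


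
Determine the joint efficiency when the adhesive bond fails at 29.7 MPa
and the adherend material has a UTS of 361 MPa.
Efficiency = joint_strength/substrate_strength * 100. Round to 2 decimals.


Joint efficiency = 29.7 / 361 * 100
= 8.23%

8.23


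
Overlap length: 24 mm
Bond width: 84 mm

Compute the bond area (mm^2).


Bond area = 24 * 84 = 2016 mm^2

2016


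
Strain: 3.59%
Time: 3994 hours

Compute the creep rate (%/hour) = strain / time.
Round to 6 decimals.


Creep rate = 3.59 / 3994
= 0.000899 %/h

0.000899


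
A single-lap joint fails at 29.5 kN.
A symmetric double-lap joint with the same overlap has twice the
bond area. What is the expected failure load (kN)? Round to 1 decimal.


Double-lap load = 2 * 29.5 = 59.0 kN

59.0


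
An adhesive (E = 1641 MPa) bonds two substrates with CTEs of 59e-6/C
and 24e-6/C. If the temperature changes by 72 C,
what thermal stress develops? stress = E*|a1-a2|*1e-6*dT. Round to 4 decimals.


Stress = 1641 * |59 - 24| * 1e-6 * 72
= 4.1353 MPa

4.1353


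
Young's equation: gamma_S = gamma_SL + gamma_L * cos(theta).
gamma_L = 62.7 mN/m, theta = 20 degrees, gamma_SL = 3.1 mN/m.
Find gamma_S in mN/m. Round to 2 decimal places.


cos(20 deg) = 0.939693
gamma_S = 3.1 + 62.7 * 0.939693
= 62.02 mN/m

62.02


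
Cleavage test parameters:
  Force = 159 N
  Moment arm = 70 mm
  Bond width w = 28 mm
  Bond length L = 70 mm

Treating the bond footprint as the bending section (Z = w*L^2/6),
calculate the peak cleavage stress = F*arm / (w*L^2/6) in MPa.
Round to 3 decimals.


M = 159 * 70 = 11130 N*mm
Z = 28 * 70^2 / 6 = 137200 / 6 mm^3
sigma = M / Z = 6 * 11130 / 137200 = 66780 / 137200
= 0.487 MPa

0.487


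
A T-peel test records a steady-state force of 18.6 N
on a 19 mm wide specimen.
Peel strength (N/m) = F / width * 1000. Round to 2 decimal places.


Peel strength = 18.6 / 19 * 1000
= 978.95 N/m

978.95


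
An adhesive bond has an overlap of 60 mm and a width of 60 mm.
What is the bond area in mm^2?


Bond area = overlap * width
= 60 * 60
= 3600 mm^2

3600


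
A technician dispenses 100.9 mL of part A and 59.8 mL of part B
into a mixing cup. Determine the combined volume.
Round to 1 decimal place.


Combined volume = 100.9 + 59.8
= 160.7 mL

160.7


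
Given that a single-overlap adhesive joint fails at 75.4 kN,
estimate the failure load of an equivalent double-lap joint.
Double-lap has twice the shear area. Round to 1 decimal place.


Double-lap factor = 2
Expected load = 75.4 * 2 = 150.8 kN

150.8


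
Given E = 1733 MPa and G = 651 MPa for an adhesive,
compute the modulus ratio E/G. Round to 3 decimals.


E/G ratio = 1733 / 651 = 2.662

2.662


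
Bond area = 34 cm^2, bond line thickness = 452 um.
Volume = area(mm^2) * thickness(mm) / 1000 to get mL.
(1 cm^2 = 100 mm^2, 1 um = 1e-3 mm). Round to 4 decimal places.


area_mm2 = 34 * 100 = 3400
blt_mm = 452 * 1e-3 = 0.452
vol_mm3 = 3400 * 0.452 = 1536.8
vol_mL = 1536.8 / 1000 = 1.5368 mL

1.5368


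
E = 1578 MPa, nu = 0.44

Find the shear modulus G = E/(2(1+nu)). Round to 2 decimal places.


G = 1578 / (2 * 1.44)
= 547.92 MPa

547.92


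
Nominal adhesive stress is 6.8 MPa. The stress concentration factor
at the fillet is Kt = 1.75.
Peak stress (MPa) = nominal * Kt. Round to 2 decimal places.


Peak = 6.8 * 1.75 = 11.90 MPa

11.90


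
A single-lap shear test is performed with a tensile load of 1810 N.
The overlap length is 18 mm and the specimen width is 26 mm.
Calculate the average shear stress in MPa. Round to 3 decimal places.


Shear stress = F / (overlap * width)
= 1810 / (18 * 26)
= 1810 / 468
= 3.868 MPa

3.868


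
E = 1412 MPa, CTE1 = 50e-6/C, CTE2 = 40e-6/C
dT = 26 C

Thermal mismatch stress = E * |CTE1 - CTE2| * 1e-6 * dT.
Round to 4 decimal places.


= 1412 * 10e-6 * 26
= 0.3671 MPa

0.3671


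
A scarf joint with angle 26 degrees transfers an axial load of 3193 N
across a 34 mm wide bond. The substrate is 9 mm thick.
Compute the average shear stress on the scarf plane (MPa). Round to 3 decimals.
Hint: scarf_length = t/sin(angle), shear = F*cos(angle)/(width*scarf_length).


scarf_length = 9 / sin(26 deg) = 20.5305 mm
cos(26 deg) = 0.898794
shear stress = 3193 * 0.898794 / (34 * 20.5305)
= 4.111 MPa

4.111


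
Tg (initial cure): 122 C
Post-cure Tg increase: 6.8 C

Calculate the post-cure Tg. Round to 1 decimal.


Post-cure Tg = 122 + 6.8 = 128.8 C

128.8


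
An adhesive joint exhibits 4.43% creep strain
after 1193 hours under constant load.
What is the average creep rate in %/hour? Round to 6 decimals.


Creep rate = strain / time
= 4.43 / 1193
= 0.003713 %/h

0.003713


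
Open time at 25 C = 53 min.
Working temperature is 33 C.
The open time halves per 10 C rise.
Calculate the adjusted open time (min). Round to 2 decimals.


factor = 2^((33 - 25) / 10) = 1.7411
ot = 53 / 1.7411 = 30.44 min

30.44


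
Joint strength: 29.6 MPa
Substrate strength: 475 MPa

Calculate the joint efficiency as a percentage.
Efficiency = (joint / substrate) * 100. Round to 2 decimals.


Efficiency = (29.6 / 475) * 100 = 6.23%

6.23


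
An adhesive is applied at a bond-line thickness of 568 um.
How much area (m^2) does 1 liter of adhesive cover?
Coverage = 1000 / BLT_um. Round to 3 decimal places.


Coverage = 1000 / 568 = 1.761 m^2

1.761


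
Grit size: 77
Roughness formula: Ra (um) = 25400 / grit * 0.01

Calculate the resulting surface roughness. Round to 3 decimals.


Ra = 25400 / 77 * 0.01
= 3.299 um

3.299


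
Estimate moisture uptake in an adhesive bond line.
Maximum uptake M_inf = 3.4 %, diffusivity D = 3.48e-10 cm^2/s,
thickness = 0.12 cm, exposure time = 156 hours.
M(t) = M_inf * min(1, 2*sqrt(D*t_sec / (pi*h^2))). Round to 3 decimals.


Convert time: 156 h = 561600 s
ratio = min(1, 2*sqrt(3.48e-10*561600/(pi*0.12^2)))
= 0.131455
M(t) = 3.4 * 0.131455 = 0.447%

0.447


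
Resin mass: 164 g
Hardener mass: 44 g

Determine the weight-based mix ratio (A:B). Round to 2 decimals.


Ratio = 164 / 44 = 3.73

3.73


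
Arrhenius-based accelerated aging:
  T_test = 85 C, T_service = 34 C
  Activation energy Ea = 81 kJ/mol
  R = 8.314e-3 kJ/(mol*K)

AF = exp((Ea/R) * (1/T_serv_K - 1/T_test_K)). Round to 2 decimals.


T_test_K = 358.15, T_serv_K = 307.15
AF = exp((81/8.314e-3) * (1/307.15 - 1/358.15))
= 91.54

91.54


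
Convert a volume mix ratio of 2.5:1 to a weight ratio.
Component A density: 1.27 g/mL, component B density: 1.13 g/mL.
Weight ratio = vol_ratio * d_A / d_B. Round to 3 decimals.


= 2.5 * 1.27 / 1.13 = 2.810

2.810


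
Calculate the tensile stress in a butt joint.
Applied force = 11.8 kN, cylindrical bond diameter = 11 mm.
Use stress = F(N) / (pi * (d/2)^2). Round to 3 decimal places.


A = pi * 5.5^2 = 95.0332 mm^2
sigma = 11800.0 / 95.0332 = 124.167 MPa

124.167


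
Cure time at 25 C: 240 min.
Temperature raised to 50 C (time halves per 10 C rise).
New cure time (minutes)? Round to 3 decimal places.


Acceleration factor = 2^(25/10) = 5.6569
New time = 240 / 5.6569 = 42.426 min

42.426


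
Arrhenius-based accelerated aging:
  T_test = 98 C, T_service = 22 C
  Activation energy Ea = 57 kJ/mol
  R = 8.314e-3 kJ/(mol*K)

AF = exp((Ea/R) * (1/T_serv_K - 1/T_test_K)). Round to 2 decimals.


T_test_K = 371.15, T_serv_K = 295.15
AF = exp((57/8.314e-3) * (1/295.15 - 1/371.15))
= 116.34

116.34


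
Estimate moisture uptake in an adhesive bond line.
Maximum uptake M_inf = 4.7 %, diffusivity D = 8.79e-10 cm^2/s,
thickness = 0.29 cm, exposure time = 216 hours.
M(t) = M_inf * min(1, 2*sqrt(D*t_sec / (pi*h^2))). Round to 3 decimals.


Convert time: 216 h = 777600 s
ratio = min(1, 2*sqrt(8.79e-10*777600/(pi*0.29^2)))
= 0.101725
M(t) = 4.7 * 0.101725 = 0.478%

0.478


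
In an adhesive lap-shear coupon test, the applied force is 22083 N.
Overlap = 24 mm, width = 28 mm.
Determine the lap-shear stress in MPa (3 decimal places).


stress = F / (overlap * width)
= 22083 / (24 * 28)
= 32.862 MPa

32.862


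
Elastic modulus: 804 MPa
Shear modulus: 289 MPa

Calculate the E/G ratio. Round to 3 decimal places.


E / G = 804 / 289 = 2.782

2.782


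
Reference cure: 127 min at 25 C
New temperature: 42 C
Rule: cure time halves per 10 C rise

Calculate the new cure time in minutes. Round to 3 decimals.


factor = 2^((42-25)/10) = 3.2490
t_new = 127 / 3.2490 = 39.089 min

39.089


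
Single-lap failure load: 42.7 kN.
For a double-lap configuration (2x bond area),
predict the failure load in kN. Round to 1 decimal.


Failure load = 42.7 * 2 = 85.4 kN

85.4


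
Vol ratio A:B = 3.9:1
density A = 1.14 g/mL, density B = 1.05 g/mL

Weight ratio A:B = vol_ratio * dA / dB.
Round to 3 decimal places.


Weight ratio = 3.9 * 1.14 / 1.05
= 4.234

4.234


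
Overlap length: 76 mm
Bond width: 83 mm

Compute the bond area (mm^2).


Bond area = 76 * 83 = 6308 mm^2

6308


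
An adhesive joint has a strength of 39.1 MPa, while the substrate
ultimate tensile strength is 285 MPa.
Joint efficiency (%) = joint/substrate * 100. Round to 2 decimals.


Efficiency = 39.1 / 285 * 100
= 13.72%

13.72


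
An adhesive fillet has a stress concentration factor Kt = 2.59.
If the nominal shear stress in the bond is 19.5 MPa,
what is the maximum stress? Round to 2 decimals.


Max stress = 19.5 * 2.59 = 50.51 MPa

50.51


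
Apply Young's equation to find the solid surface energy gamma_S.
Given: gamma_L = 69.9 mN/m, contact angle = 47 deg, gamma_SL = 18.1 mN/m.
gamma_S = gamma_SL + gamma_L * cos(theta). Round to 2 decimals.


theta_rad = 47 * pi/180 = 0.820305
gamma_S = 18.1 + 69.9 * cos(0.820305)
= 65.77 mN/m

65.77


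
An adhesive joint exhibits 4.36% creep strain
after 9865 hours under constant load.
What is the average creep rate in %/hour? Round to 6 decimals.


Creep rate = strain / time
= 4.36 / 9865
= 0.000442 %/h

0.000442


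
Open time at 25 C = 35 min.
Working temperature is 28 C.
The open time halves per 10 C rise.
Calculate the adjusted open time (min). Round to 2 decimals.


factor = 2^((28 - 25) / 10) = 1.2311
ot = 35 / 1.2311 = 28.43 min

28.43


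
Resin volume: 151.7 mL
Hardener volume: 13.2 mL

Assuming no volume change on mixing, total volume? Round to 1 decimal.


V_total = 151.7 + 13.2 = 164.9 mL

164.9


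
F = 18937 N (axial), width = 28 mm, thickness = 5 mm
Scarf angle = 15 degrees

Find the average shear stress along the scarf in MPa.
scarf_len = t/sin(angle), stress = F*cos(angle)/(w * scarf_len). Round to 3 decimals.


scarf_len = 5/sin(15 deg) = 19.3185
cos(15 deg) = 0.965926
stress = 18937*0.965926/(28*19.3185) = 33.816 MPa

33.816


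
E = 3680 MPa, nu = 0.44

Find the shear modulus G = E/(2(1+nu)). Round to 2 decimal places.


G = 3680 / (2 * 1.44)
= 1277.78 MPa

1277.78


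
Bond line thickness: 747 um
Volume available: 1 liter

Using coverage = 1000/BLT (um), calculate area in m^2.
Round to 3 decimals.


1 L = 1e6 mm^3, thickness = 747 um = 0.747 mm
Area = 1e6 / 0.747 mm^2 = (1e6 / 0.747) / 1e6 m^2 = 1000 / 747 m^2
= 1.339 m^2

1.339


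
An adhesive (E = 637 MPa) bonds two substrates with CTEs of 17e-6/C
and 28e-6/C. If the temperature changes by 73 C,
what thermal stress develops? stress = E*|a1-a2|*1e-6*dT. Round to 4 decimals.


Stress = 637 * |17 - 28| * 1e-6 * 73
= 0.5115 MPa

0.5115


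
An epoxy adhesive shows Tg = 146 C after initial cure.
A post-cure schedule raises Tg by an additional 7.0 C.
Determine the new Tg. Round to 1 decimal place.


New Tg = 146 + 7.0
= 153.0 C

153.0


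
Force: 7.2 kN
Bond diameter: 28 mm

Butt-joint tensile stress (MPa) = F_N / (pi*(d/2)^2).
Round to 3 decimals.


F_N = 7.2 * 1000 = 7200.0 N
A = pi*(14.0)^2 = 615.7522 mm^2
stress = 7200.0 / 615.7522 = 11.693 MPa

11.693


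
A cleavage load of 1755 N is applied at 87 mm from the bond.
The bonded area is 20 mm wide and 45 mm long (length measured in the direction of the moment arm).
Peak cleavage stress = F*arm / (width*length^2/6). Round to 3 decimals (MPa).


Moment = 1755 * 87 = 152685 N*mm
Section modulus = 20 * 2025 / 6 = 40500 / 6 mm^3
Stress = 152685 / (40500 / 6) = 916110 / 40500
= 22.620 MPa

22.620


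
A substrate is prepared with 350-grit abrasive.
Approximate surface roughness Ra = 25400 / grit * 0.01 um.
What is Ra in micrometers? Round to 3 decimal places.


Ra = 25400 / 350 * 0.01 = 0.726 um

0.726


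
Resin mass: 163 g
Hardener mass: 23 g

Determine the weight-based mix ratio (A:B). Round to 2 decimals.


Ratio = 163 / 23 = 7.09

7.09


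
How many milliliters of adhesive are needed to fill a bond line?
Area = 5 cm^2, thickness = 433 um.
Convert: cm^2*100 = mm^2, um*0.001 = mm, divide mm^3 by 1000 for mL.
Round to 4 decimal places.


= (5 * 100) * (433 * 0.001) / 1000
= 0.2165 mL

0.2165


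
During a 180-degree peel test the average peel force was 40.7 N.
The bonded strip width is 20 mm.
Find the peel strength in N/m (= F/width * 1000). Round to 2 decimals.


Peel strength = F/width * 1000
= 40.7 / 20 * 1000
= 2035.00 N/m

2035.00


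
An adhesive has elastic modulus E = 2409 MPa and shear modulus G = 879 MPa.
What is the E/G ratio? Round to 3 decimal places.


E/G = 2409 / 879 = 2.741

2.741


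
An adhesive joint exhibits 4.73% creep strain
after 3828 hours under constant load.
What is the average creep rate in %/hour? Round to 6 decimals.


Creep rate = strain / time
= 4.73 / 3828
= 0.001236 %/h

0.001236


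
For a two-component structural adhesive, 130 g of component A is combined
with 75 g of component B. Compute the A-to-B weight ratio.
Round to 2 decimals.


Weight ratio A:B = 130 / 75
= 1.73

1.73


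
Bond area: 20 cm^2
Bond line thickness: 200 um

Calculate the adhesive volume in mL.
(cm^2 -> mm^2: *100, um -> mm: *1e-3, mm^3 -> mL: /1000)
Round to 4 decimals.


V = 20*100 * 200*1e-3 / 1000
= 0.4000 mL

0.4000


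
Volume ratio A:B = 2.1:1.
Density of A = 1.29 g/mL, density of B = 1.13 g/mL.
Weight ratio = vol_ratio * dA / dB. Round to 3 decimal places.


Wt ratio = 2.1 * 1.29 / 1.13
= 2.397

2.397


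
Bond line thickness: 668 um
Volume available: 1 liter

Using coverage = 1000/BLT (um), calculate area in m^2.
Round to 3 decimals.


1 L = 1e6 mm^3, thickness = 668 um = 0.668 mm
Area = 1e6 / 0.668 mm^2 = (1e6 / 0.668) / 1e6 m^2 = 1000 / 668 m^2
= 1.497 m^2

1.497


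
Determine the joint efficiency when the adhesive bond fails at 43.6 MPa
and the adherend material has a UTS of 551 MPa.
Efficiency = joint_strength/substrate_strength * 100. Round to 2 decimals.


Joint efficiency = 43.6 / 551 * 100
= 7.91%

7.91


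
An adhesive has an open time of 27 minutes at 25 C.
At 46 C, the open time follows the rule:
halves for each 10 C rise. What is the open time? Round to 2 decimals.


Factor = 2^((46-25)/10) = 4.2871
Open time = 27 / 4.2871 = 6.30 min

6.30


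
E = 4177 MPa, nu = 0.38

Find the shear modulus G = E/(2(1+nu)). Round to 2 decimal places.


G = 4177 / (2 * 1.38)
= 1513.41 MPa

1513.41


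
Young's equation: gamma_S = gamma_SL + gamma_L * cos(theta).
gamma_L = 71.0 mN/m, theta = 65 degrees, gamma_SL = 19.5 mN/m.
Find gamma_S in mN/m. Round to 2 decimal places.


cos(65 deg) = 0.422618
gamma_S = 19.5 + 71.0 * 0.422618
= 49.51 mN/m

49.51


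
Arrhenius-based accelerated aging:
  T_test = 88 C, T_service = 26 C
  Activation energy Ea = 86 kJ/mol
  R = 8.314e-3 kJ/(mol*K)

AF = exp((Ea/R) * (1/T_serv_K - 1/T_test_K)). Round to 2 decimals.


T_test_K = 361.15, T_serv_K = 299.15
AF = exp((86/8.314e-3) * (1/299.15 - 1/361.15))
= 378.47

378.47


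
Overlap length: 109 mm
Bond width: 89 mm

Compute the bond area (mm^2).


Bond area = 109 * 89 = 9701 mm^2

9701


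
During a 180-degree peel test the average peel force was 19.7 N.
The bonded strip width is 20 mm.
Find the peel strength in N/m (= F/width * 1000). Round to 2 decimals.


Peel strength = F/width * 1000
= 19.7 / 20 * 1000
= 985.00 N/m

985.00


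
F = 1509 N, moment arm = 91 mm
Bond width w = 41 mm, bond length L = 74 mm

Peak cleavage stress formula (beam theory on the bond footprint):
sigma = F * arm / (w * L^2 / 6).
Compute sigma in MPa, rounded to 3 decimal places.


sigma = (1509 * 91) / (41 * 5476 / 6)
= 137319 * 6 / 224516
= 823914 / 224516
= 3.670 MPa

3.670


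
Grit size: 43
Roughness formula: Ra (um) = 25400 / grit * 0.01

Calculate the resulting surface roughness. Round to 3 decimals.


Ra = 25400 / 43 * 0.01
= 5.907 um

5.907


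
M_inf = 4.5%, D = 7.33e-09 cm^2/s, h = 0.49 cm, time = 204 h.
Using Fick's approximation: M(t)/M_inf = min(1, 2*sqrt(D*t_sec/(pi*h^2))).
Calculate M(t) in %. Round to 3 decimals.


t = 734400 s
ratio = min(1, 2*sqrt(7.33e-09*734400/(pi*0.2401)))
= 0.168957
M(t) = 4.5 * 0.168957 = 0.760%

0.760


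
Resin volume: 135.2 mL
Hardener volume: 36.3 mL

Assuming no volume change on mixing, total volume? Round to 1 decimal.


V_total = 135.2 + 36.3 = 171.5 mL

171.5


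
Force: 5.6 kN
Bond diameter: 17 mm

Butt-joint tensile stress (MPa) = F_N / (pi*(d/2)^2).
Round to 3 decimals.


F_N = 5.6 * 1000 = 5600.0 N
A = pi*(8.5)^2 = 226.9801 mm^2
stress = 5600.0 / 226.9801 = 24.672 MPa

24.672


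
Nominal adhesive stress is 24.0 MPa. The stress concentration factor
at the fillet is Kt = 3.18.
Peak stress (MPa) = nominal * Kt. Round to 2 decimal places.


Peak = 24.0 * 3.18 = 76.32 MPa

76.32


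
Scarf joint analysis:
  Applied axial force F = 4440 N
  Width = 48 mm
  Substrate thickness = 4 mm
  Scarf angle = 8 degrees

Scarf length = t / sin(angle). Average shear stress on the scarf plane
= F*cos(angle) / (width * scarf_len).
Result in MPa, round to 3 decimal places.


Scarf length = 4 / sin(8 deg) = 28.7412 mm
cos(8 deg) = 0.990268
Shear = 4440 * 0.990268 / (48 * 28.7412)
= 3.187 MPa

3.187


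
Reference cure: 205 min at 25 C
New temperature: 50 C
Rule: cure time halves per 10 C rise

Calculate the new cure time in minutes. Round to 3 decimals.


factor = 2^((50-25)/10) = 5.6569
t_new = 205 / 5.6569 = 36.239 min

36.239


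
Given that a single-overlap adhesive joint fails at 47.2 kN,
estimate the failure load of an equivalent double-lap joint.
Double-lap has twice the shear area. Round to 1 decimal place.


Double-lap factor = 2
Expected load = 47.2 * 2 = 94.4 kN

94.4


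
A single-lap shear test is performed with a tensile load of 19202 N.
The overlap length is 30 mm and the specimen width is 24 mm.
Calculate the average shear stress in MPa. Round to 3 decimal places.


Shear stress = F / (overlap * width)
= 19202 / (30 * 24)
= 19202 / 720
= 26.669 MPa

26.669


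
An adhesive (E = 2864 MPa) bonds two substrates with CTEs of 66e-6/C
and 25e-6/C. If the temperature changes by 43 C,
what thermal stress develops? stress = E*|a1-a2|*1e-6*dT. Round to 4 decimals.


Stress = 2864 * |66 - 25| * 1e-6 * 43
= 5.0492 MPa

5.0492


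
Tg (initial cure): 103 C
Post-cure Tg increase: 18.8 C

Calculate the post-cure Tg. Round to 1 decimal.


Post-cure Tg = 103 + 18.8 = 121.8 C

121.8


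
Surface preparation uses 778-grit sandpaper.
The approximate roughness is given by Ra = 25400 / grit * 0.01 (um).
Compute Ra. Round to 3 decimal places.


Ra = 25400 / 778 * 0.01
= 254 / 778
= 0.326 um

0.326


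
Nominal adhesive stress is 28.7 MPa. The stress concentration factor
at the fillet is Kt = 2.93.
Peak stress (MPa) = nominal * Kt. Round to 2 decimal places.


Peak = 28.7 * 2.93 = 84.09 MPa

84.09


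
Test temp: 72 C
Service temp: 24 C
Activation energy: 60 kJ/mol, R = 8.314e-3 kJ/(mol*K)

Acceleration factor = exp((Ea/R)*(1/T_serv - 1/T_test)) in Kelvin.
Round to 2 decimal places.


AF = exp((60/0.008314)*(1/297.15 - 1/345.15))
= 29.30

29.30


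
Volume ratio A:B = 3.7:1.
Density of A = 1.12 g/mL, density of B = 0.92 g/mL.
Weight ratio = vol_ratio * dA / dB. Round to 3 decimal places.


Wt ratio = 3.7 * 1.12 / 0.92
= 4.504

4.504


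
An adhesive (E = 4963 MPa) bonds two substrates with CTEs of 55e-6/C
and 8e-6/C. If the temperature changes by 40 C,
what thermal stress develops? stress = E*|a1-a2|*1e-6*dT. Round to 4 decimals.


Stress = 4963 * |55 - 8| * 1e-6 * 40
= 9.3304 MPa

9.3304


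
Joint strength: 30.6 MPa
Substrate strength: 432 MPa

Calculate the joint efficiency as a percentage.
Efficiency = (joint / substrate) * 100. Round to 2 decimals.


Efficiency = (30.6 / 432) * 100 = 7.08%

7.08


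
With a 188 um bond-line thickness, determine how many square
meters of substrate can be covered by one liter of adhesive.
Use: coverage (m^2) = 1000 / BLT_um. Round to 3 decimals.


Coverage = 1000 / 188 = 5.319 m^2

5.319


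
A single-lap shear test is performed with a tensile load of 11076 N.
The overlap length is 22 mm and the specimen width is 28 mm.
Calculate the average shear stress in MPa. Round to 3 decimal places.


Shear stress = F / (overlap * width)
= 11076 / (22 * 28)
= 11076 / 616
= 17.981 MPa

17.981


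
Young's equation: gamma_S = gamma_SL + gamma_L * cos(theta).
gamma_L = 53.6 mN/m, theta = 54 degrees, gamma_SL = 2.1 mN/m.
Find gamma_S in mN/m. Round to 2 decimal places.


cos(54 deg) = 0.587785
gamma_S = 2.1 + 53.6 * 0.587785
= 33.61 mN/m

33.61


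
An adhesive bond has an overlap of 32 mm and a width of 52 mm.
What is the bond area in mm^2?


Bond area = overlap * width
= 32 * 52
= 1664 mm^2

1664


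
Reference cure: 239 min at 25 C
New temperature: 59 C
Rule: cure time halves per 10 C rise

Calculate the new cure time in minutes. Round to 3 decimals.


factor = 2^((59-25)/10) = 10.5561
t_new = 239 / 10.5561 = 22.641 min

22.641


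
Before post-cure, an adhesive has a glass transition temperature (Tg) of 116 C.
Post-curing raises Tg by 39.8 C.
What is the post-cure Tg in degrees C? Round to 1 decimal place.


Tg_post = Tg_base + delta_Tg
= 116 + 39.8
= 155.8 C

155.8


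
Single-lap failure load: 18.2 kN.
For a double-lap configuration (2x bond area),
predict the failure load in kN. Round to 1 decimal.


Failure load = 18.2 * 2 = 36.4 kN

36.4


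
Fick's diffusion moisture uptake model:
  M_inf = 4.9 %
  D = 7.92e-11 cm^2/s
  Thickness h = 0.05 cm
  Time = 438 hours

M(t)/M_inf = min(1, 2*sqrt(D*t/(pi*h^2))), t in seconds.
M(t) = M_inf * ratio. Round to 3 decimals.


t_sec = 438 * 3600 = 1576800
ratio = 2*sqrt(7.92e-11*1576800/(pi*0.05^2))
= min(1, 0.252195)
= 0.252195
M(t) = 4.9 * 0.252195 = 1.236 %

1.236


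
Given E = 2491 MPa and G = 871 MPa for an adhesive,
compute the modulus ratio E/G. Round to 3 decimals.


E/G ratio = 2491 / 871 = 2.860

2.860


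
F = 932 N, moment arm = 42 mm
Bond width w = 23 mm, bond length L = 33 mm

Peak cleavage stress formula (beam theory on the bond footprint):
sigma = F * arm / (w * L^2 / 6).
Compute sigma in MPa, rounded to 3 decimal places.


sigma = (932 * 42) / (23 * 1089 / 6)
= 39144 * 6 / 25047
= 234864 / 25047
= 9.377 MPa

9.377


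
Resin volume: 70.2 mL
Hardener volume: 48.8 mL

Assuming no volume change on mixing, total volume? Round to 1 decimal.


V_total = 70.2 + 48.8 = 119.0 mL

119.0


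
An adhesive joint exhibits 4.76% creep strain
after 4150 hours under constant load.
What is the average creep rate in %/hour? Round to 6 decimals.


Creep rate = strain / time
= 4.76 / 4150
= 0.001147 %/h

0.001147


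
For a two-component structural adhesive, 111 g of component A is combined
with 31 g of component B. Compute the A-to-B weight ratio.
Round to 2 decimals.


Weight ratio A:B = 111 / 31
= 3.58

3.58


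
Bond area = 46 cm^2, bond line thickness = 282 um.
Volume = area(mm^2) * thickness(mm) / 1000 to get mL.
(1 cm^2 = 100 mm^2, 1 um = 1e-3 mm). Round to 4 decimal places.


area_mm2 = 46 * 100 = 4600
blt_mm = 282 * 1e-3 = 0.282
vol_mm3 = 4600 * 0.282 = 1297.2
vol_mL = 1297.2 / 1000 = 1.2972 mL

1.2972


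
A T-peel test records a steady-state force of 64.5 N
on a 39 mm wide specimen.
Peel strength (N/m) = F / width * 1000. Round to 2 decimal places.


Peel strength = 64.5 / 39 * 1000
= 1653.85 N/m

1653.85


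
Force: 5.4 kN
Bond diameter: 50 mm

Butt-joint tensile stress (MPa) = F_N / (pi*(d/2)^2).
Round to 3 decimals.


F_N = 5.4 * 1000 = 5400.0 N
A = pi*(25.0)^2 = 1963.4954 mm^2
stress = 5400.0 / 1963.4954 = 2.750 MPa

2.750


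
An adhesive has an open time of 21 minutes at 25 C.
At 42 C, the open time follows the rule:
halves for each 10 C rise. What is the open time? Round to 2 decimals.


Factor = 2^((42-25)/10) = 3.2490
Open time = 21 / 3.2490 = 6.46 min

6.46


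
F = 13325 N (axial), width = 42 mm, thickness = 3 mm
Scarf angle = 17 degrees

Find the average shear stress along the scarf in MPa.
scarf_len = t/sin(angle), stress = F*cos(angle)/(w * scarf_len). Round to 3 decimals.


scarf_len = 3/sin(17 deg) = 10.2609
cos(17 deg) = 0.956305
stress = 13325*0.956305/(42*10.2609) = 29.568 MPa

29.568


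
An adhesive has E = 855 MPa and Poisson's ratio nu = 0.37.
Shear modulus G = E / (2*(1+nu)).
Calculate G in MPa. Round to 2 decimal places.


G = 855 / (2*(1+0.37))
= 855 / 2.74
= 312.04 MPa

312.04


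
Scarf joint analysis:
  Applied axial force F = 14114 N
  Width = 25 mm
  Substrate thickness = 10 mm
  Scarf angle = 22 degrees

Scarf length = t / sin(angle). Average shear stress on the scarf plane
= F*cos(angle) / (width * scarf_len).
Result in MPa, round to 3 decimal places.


Scarf length = 10 / sin(22 deg) = 26.6947 mm
cos(22 deg) = 0.927184
Shear = 14114 * 0.927184 / (25 * 26.6947)
= 19.609 MPa

19.609


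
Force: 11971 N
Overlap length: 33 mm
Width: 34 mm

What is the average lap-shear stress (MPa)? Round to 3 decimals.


Average shear stress = F / (overlap * width)
= 11971 / (33 * 34)
= 10.669 MPa

10.669


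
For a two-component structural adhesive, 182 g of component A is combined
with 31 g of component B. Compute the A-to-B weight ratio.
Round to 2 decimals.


Weight ratio A:B = 182 / 31
= 5.87

5.87


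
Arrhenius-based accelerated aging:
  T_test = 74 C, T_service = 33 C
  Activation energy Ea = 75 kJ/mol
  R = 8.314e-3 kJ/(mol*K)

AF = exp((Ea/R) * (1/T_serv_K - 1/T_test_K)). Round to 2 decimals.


T_test_K = 347.15, T_serv_K = 306.15
AF = exp((75/8.314e-3) * (1/306.15 - 1/347.15))
= 32.46

32.46


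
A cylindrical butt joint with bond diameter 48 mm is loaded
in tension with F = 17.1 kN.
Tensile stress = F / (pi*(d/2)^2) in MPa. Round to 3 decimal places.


Area = pi * (48/2)^2 = 1809.5574 mm^2
Stress = 17.1*1000 / 1809.5574
= 9.450 MPa

9.450


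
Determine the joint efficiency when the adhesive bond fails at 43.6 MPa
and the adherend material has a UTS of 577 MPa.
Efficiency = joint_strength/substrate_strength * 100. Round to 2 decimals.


Joint efficiency = 43.6 / 577 * 100
= 7.56%

7.56


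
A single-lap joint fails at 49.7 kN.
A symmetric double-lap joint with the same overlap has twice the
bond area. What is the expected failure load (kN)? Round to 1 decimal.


Double-lap load = 2 * 49.7 = 99.4 kN

99.4


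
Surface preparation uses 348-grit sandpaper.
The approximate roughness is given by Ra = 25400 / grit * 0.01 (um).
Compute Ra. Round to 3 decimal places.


Ra = 25400 / 348 * 0.01
= 254 / 348
= 0.730 um

0.730


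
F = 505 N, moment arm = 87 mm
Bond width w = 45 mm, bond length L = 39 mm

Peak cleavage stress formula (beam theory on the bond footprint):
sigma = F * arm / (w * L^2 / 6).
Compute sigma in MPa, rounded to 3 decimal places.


sigma = (505 * 87) / (45 * 1521 / 6)
= 43935 * 6 / 68445
= 263610 / 68445
= 3.851 MPa

3.851


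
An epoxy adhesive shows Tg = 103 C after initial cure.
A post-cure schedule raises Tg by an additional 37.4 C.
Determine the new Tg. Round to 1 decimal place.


New Tg = 103 + 37.4
= 140.4 C

140.4


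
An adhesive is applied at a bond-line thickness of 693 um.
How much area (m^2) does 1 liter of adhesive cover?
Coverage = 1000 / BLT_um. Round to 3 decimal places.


Coverage = 1000 / 693 = 1.443 m^2

1.443


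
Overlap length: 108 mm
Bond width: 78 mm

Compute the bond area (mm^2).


Bond area = 108 * 78 = 8424 mm^2

8424


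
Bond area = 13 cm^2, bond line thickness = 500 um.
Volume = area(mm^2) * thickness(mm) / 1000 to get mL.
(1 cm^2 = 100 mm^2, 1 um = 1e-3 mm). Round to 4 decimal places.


area_mm2 = 13 * 100 = 1300
blt_mm = 500 * 1e-3 = 0.5
vol_mm3 = 1300 * 0.5 = 650.0
vol_mL = 650.0 / 1000 = 0.6500 mL

0.6500


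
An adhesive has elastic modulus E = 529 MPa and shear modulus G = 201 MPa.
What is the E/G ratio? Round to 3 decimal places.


E/G = 529 / 201 = 2.632

2.632


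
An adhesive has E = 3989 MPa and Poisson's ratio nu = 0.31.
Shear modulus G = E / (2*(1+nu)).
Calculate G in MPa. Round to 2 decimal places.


G = 3989 / (2*(1+0.31))
= 3989 / 2.62
= 1522.52 MPa

1522.52


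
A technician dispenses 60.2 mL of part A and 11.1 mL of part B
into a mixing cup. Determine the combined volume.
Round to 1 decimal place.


Combined volume = 60.2 + 11.1
= 71.3 mL

71.3


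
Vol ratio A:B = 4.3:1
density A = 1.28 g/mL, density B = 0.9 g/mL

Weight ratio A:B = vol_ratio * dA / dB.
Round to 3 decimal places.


Weight ratio = 4.3 * 1.28 / 0.9
= 6.116

6.116


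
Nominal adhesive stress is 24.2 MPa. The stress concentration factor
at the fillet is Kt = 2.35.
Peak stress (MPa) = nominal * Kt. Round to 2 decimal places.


Peak = 24.2 * 2.35 = 56.87 MPa

56.87


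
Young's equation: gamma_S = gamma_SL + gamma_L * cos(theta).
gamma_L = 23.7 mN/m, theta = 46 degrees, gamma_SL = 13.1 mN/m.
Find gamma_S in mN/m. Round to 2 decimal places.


cos(46 deg) = 0.694658
gamma_S = 13.1 + 23.7 * 0.694658
= 29.56 mN/m

29.56


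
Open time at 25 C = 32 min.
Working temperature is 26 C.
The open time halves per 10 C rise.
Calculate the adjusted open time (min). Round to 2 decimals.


factor = 2^((26 - 25) / 10) = 1.0718
ot = 32 / 1.0718 = 29.86 min

29.86


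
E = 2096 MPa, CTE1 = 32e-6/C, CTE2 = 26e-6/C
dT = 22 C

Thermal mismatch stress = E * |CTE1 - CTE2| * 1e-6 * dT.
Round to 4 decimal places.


= 2096 * 6e-6 * 22
= 0.2767 MPa

0.2767


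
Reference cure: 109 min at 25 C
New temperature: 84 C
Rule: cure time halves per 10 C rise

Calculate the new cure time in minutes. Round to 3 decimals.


factor = 2^((84-25)/10) = 59.7141
t_new = 109 / 59.7141 = 1.825 min

1.825


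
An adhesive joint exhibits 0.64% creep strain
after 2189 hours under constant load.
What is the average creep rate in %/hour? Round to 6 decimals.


Creep rate = strain / time
= 0.64 / 2189
= 0.000292 %/h

0.000292


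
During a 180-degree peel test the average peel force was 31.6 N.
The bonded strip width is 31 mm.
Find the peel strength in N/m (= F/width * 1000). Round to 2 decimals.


Peel strength = F/width * 1000
= 31.6 / 31 * 1000
= 1019.35 N/m

1019.35


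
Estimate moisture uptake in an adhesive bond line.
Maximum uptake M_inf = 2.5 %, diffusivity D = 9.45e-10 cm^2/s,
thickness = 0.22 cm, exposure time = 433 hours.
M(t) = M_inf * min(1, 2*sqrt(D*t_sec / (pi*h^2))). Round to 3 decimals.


Convert time: 433 h = 1558800 s
ratio = min(1, 2*sqrt(9.45e-10*1558800/(pi*0.22^2)))
= 0.196854
M(t) = 2.5 * 0.196854 = 0.492%

0.492


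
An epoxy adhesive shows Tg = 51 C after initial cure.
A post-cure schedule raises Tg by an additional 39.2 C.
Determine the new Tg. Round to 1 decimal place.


New Tg = 51 + 39.2
= 90.2 C

90.2


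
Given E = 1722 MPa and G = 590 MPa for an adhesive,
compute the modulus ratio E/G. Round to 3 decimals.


E/G ratio = 1722 / 590 = 2.919

2.919


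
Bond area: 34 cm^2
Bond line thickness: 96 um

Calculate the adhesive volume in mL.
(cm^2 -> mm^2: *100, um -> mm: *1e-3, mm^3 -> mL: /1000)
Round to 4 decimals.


V = 34*100 * 96*1e-3 / 1000
= 0.3264 mL

0.3264


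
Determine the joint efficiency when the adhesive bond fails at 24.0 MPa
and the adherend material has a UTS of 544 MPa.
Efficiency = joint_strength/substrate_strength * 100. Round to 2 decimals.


Joint efficiency = 24.0 / 544 * 100
= 4.41%

4.41


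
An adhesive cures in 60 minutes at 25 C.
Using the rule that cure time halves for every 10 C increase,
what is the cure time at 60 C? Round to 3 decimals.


Factor = 2^((60 - 25) / 10) = 11.3137
Cure time = 60 / 11.3137
= 5.303 minutes

5.303


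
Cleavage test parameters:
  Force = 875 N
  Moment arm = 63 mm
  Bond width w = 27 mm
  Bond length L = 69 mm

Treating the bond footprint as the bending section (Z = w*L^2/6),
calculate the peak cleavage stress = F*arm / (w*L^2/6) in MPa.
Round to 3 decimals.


M = 875 * 63 = 55125 N*mm
Z = 27 * 69^2 / 6 = 128547 / 6 mm^3
sigma = M / Z = 6 * 55125 / 128547 = 330750 / 128547
= 2.573 MPa

2.573


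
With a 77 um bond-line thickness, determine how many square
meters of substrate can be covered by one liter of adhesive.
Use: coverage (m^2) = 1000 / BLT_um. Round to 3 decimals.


Coverage = 1000 / 77 = 12.987 m^2

12.987


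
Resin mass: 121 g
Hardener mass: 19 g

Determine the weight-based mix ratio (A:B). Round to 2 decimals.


Ratio = 121 / 19 = 6.37

6.37


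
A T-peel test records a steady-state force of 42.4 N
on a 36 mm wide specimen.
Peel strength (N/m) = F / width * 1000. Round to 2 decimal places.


Peel strength = 42.4 / 36 * 1000
= 1177.78 N/m

1177.78


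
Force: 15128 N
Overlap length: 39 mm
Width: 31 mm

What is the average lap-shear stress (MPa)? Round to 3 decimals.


Average shear stress = F / (overlap * width)
= 15128 / (39 * 31)
= 12.513 MPa

12.513


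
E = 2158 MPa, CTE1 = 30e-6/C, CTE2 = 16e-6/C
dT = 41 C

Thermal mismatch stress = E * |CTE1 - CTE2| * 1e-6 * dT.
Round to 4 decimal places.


= 2158 * 14e-6 * 41
= 1.2387 MPa

1.2387


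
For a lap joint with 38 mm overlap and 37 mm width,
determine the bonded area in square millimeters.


Area = 38 * 37 = 1406 mm^2

1406


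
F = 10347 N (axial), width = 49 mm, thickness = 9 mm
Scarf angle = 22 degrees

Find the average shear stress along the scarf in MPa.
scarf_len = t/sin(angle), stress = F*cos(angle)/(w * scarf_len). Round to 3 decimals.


scarf_len = 9/sin(22 deg) = 24.0252
cos(22 deg) = 0.927184
stress = 10347*0.927184/(49*24.0252) = 8.149 MPa

8.149


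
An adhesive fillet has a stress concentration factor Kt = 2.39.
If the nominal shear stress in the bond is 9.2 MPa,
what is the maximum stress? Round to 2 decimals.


Max stress = 9.2 * 2.39 = 21.99 MPa

21.99


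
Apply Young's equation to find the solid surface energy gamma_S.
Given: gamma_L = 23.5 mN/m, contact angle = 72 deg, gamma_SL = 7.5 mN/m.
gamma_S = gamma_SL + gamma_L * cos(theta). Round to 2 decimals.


theta_rad = 72 * pi/180 = 1.256637
gamma_S = 7.5 + 23.5 * cos(1.256637)
= 14.76 mN/m

14.76


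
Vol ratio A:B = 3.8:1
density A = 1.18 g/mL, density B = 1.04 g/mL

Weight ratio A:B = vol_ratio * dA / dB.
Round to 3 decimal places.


Weight ratio = 3.8 * 1.18 / 1.04
= 4.312

4.312
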